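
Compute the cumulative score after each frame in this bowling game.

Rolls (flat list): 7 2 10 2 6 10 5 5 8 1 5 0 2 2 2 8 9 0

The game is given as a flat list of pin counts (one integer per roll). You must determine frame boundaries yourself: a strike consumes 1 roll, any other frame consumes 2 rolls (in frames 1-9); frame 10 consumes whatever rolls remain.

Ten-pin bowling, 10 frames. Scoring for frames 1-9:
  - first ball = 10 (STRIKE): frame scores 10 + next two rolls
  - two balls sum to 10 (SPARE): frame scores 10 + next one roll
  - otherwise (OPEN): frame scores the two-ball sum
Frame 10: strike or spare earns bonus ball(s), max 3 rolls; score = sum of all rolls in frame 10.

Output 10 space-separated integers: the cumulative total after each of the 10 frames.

Frame 1: OPEN (7+2=9). Cumulative: 9
Frame 2: STRIKE. 10 + next two rolls (2+6) = 18. Cumulative: 27
Frame 3: OPEN (2+6=8). Cumulative: 35
Frame 4: STRIKE. 10 + next two rolls (5+5) = 20. Cumulative: 55
Frame 5: SPARE (5+5=10). 10 + next roll (8) = 18. Cumulative: 73
Frame 6: OPEN (8+1=9). Cumulative: 82
Frame 7: OPEN (5+0=5). Cumulative: 87
Frame 8: OPEN (2+2=4). Cumulative: 91
Frame 9: SPARE (2+8=10). 10 + next roll (9) = 19. Cumulative: 110
Frame 10: OPEN. Sum of all frame-10 rolls (9+0) = 9. Cumulative: 119

Answer: 9 27 35 55 73 82 87 91 110 119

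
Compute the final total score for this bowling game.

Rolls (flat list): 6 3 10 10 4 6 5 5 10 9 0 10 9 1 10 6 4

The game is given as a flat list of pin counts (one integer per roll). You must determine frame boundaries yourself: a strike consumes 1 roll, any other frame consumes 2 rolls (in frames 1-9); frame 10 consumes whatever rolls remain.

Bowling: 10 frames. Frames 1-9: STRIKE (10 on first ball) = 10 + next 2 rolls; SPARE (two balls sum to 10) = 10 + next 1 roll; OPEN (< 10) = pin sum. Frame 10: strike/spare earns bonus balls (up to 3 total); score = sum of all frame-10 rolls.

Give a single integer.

Frame 1: OPEN (6+3=9). Cumulative: 9
Frame 2: STRIKE. 10 + next two rolls (10+4) = 24. Cumulative: 33
Frame 3: STRIKE. 10 + next two rolls (4+6) = 20. Cumulative: 53
Frame 4: SPARE (4+6=10). 10 + next roll (5) = 15. Cumulative: 68
Frame 5: SPARE (5+5=10). 10 + next roll (10) = 20. Cumulative: 88
Frame 6: STRIKE. 10 + next two rolls (9+0) = 19. Cumulative: 107
Frame 7: OPEN (9+0=9). Cumulative: 116
Frame 8: STRIKE. 10 + next two rolls (9+1) = 20. Cumulative: 136
Frame 9: SPARE (9+1=10). 10 + next roll (10) = 20. Cumulative: 156
Frame 10: STRIKE. Sum of all frame-10 rolls (10+6+4) = 20. Cumulative: 176

Answer: 176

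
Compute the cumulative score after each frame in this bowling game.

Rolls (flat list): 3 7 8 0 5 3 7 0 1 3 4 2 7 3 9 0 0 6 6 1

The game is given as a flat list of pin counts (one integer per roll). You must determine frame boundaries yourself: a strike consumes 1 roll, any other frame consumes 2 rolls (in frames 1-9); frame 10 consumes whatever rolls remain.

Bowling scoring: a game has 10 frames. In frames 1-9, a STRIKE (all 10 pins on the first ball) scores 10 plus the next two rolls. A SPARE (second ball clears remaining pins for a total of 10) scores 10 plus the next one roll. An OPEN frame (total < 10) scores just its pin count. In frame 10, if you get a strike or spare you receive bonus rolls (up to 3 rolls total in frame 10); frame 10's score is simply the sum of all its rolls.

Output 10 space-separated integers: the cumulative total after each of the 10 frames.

Frame 1: SPARE (3+7=10). 10 + next roll (8) = 18. Cumulative: 18
Frame 2: OPEN (8+0=8). Cumulative: 26
Frame 3: OPEN (5+3=8). Cumulative: 34
Frame 4: OPEN (7+0=7). Cumulative: 41
Frame 5: OPEN (1+3=4). Cumulative: 45
Frame 6: OPEN (4+2=6). Cumulative: 51
Frame 7: SPARE (7+3=10). 10 + next roll (9) = 19. Cumulative: 70
Frame 8: OPEN (9+0=9). Cumulative: 79
Frame 9: OPEN (0+6=6). Cumulative: 85
Frame 10: OPEN. Sum of all frame-10 rolls (6+1) = 7. Cumulative: 92

Answer: 18 26 34 41 45 51 70 79 85 92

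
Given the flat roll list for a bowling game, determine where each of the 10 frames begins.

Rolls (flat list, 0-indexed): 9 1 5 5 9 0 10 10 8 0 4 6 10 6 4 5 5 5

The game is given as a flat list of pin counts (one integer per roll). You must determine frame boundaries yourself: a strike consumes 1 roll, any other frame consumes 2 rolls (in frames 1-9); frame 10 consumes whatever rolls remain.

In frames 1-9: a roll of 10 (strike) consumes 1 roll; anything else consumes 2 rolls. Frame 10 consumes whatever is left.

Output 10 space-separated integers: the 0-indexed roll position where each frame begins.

Frame 1 starts at roll index 0: rolls=9,1 (sum=10), consumes 2 rolls
Frame 2 starts at roll index 2: rolls=5,5 (sum=10), consumes 2 rolls
Frame 3 starts at roll index 4: rolls=9,0 (sum=9), consumes 2 rolls
Frame 4 starts at roll index 6: roll=10 (strike), consumes 1 roll
Frame 5 starts at roll index 7: roll=10 (strike), consumes 1 roll
Frame 6 starts at roll index 8: rolls=8,0 (sum=8), consumes 2 rolls
Frame 7 starts at roll index 10: rolls=4,6 (sum=10), consumes 2 rolls
Frame 8 starts at roll index 12: roll=10 (strike), consumes 1 roll
Frame 9 starts at roll index 13: rolls=6,4 (sum=10), consumes 2 rolls
Frame 10 starts at roll index 15: 3 remaining rolls

Answer: 0 2 4 6 7 8 10 12 13 15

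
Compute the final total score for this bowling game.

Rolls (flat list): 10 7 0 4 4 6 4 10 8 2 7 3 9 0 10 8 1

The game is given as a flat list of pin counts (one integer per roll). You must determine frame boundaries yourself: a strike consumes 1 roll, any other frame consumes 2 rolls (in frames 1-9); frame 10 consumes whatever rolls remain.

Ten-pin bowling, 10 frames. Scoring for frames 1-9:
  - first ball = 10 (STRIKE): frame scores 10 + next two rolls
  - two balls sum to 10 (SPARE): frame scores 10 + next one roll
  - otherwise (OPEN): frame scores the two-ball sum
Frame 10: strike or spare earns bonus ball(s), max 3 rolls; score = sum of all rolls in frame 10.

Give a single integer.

Frame 1: STRIKE. 10 + next two rolls (7+0) = 17. Cumulative: 17
Frame 2: OPEN (7+0=7). Cumulative: 24
Frame 3: OPEN (4+4=8). Cumulative: 32
Frame 4: SPARE (6+4=10). 10 + next roll (10) = 20. Cumulative: 52
Frame 5: STRIKE. 10 + next two rolls (8+2) = 20. Cumulative: 72
Frame 6: SPARE (8+2=10). 10 + next roll (7) = 17. Cumulative: 89
Frame 7: SPARE (7+3=10). 10 + next roll (9) = 19. Cumulative: 108
Frame 8: OPEN (9+0=9). Cumulative: 117
Frame 9: STRIKE. 10 + next two rolls (8+1) = 19. Cumulative: 136
Frame 10: OPEN. Sum of all frame-10 rolls (8+1) = 9. Cumulative: 145

Answer: 145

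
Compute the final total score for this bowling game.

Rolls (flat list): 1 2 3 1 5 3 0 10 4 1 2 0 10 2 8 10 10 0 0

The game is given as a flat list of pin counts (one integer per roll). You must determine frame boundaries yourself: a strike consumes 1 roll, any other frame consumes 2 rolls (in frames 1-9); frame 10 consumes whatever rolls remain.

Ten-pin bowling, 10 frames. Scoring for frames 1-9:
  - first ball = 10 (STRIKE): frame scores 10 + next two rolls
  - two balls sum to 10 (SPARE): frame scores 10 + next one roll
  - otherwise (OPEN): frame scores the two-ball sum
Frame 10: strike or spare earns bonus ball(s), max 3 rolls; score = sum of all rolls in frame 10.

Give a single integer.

Answer: 106

Derivation:
Frame 1: OPEN (1+2=3). Cumulative: 3
Frame 2: OPEN (3+1=4). Cumulative: 7
Frame 3: OPEN (5+3=8). Cumulative: 15
Frame 4: SPARE (0+10=10). 10 + next roll (4) = 14. Cumulative: 29
Frame 5: OPEN (4+1=5). Cumulative: 34
Frame 6: OPEN (2+0=2). Cumulative: 36
Frame 7: STRIKE. 10 + next two rolls (2+8) = 20. Cumulative: 56
Frame 8: SPARE (2+8=10). 10 + next roll (10) = 20. Cumulative: 76
Frame 9: STRIKE. 10 + next two rolls (10+0) = 20. Cumulative: 96
Frame 10: STRIKE. Sum of all frame-10 rolls (10+0+0) = 10. Cumulative: 106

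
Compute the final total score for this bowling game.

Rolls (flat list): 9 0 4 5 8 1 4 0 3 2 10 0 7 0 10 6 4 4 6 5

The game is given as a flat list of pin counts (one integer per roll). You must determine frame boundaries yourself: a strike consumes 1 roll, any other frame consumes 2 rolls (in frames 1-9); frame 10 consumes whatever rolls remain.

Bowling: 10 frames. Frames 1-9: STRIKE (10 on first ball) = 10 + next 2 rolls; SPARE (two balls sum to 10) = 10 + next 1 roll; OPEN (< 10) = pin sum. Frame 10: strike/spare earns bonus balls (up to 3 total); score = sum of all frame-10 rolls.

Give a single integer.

Frame 1: OPEN (9+0=9). Cumulative: 9
Frame 2: OPEN (4+5=9). Cumulative: 18
Frame 3: OPEN (8+1=9). Cumulative: 27
Frame 4: OPEN (4+0=4). Cumulative: 31
Frame 5: OPEN (3+2=5). Cumulative: 36
Frame 6: STRIKE. 10 + next two rolls (0+7) = 17. Cumulative: 53
Frame 7: OPEN (0+7=7). Cumulative: 60
Frame 8: SPARE (0+10=10). 10 + next roll (6) = 16. Cumulative: 76
Frame 9: SPARE (6+4=10). 10 + next roll (4) = 14. Cumulative: 90
Frame 10: SPARE. Sum of all frame-10 rolls (4+6+5) = 15. Cumulative: 105

Answer: 105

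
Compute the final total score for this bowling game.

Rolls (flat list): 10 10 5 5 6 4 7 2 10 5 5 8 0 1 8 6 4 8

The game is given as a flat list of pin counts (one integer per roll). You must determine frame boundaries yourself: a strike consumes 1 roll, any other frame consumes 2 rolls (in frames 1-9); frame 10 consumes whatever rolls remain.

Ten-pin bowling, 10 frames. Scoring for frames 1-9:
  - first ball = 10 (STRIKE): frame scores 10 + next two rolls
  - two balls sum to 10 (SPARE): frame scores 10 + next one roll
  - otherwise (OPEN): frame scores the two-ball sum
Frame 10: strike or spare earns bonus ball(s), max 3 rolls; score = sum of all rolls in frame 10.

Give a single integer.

Frame 1: STRIKE. 10 + next two rolls (10+5) = 25. Cumulative: 25
Frame 2: STRIKE. 10 + next two rolls (5+5) = 20. Cumulative: 45
Frame 3: SPARE (5+5=10). 10 + next roll (6) = 16. Cumulative: 61
Frame 4: SPARE (6+4=10). 10 + next roll (7) = 17. Cumulative: 78
Frame 5: OPEN (7+2=9). Cumulative: 87
Frame 6: STRIKE. 10 + next two rolls (5+5) = 20. Cumulative: 107
Frame 7: SPARE (5+5=10). 10 + next roll (8) = 18. Cumulative: 125
Frame 8: OPEN (8+0=8). Cumulative: 133
Frame 9: OPEN (1+8=9). Cumulative: 142
Frame 10: SPARE. Sum of all frame-10 rolls (6+4+8) = 18. Cumulative: 160

Answer: 160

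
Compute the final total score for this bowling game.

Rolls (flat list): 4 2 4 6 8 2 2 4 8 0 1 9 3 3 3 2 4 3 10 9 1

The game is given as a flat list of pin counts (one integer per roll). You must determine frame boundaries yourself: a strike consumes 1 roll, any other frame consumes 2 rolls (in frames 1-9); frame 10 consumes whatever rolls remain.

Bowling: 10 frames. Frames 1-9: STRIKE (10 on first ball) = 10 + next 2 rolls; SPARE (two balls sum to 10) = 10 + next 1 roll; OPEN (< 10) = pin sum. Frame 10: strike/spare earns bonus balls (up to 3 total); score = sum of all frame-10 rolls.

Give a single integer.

Answer: 101

Derivation:
Frame 1: OPEN (4+2=6). Cumulative: 6
Frame 2: SPARE (4+6=10). 10 + next roll (8) = 18. Cumulative: 24
Frame 3: SPARE (8+2=10). 10 + next roll (2) = 12. Cumulative: 36
Frame 4: OPEN (2+4=6). Cumulative: 42
Frame 5: OPEN (8+0=8). Cumulative: 50
Frame 6: SPARE (1+9=10). 10 + next roll (3) = 13. Cumulative: 63
Frame 7: OPEN (3+3=6). Cumulative: 69
Frame 8: OPEN (3+2=5). Cumulative: 74
Frame 9: OPEN (4+3=7). Cumulative: 81
Frame 10: STRIKE. Sum of all frame-10 rolls (10+9+1) = 20. Cumulative: 101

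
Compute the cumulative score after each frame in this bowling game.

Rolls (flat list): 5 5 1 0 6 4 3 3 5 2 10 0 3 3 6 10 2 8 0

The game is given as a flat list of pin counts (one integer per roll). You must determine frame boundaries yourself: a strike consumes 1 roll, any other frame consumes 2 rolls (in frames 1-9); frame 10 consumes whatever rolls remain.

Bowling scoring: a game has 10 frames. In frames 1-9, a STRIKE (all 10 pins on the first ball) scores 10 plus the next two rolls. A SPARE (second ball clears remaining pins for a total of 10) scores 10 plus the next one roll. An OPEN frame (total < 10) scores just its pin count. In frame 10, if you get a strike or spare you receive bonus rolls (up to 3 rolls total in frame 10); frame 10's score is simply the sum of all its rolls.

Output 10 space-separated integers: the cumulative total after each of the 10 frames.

Answer: 11 12 25 31 38 51 54 63 83 93

Derivation:
Frame 1: SPARE (5+5=10). 10 + next roll (1) = 11. Cumulative: 11
Frame 2: OPEN (1+0=1). Cumulative: 12
Frame 3: SPARE (6+4=10). 10 + next roll (3) = 13. Cumulative: 25
Frame 4: OPEN (3+3=6). Cumulative: 31
Frame 5: OPEN (5+2=7). Cumulative: 38
Frame 6: STRIKE. 10 + next two rolls (0+3) = 13. Cumulative: 51
Frame 7: OPEN (0+3=3). Cumulative: 54
Frame 8: OPEN (3+6=9). Cumulative: 63
Frame 9: STRIKE. 10 + next two rolls (2+8) = 20. Cumulative: 83
Frame 10: SPARE. Sum of all frame-10 rolls (2+8+0) = 10. Cumulative: 93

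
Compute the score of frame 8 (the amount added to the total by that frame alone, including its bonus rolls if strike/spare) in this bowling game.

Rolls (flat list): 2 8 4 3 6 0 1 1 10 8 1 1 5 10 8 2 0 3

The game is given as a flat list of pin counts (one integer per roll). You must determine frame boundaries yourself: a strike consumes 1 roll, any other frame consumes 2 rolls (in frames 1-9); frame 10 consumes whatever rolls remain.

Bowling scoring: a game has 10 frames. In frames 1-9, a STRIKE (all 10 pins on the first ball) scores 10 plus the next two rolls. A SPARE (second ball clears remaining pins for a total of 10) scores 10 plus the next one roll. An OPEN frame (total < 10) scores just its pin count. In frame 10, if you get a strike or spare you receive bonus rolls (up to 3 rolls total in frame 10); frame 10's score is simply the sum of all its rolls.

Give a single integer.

Answer: 20

Derivation:
Frame 1: SPARE (2+8=10). 10 + next roll (4) = 14. Cumulative: 14
Frame 2: OPEN (4+3=7). Cumulative: 21
Frame 3: OPEN (6+0=6). Cumulative: 27
Frame 4: OPEN (1+1=2). Cumulative: 29
Frame 5: STRIKE. 10 + next two rolls (8+1) = 19. Cumulative: 48
Frame 6: OPEN (8+1=9). Cumulative: 57
Frame 7: OPEN (1+5=6). Cumulative: 63
Frame 8: STRIKE. 10 + next two rolls (8+2) = 20. Cumulative: 83
Frame 9: SPARE (8+2=10). 10 + next roll (0) = 10. Cumulative: 93
Frame 10: OPEN. Sum of all frame-10 rolls (0+3) = 3. Cumulative: 96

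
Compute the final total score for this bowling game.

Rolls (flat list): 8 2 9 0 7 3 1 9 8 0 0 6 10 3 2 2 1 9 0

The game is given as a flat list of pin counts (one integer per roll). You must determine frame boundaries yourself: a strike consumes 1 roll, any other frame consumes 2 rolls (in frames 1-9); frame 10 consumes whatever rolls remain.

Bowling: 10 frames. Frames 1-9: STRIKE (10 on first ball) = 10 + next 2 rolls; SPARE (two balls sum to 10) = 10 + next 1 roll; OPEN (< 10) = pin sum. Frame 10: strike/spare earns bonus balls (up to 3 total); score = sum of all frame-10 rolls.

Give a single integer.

Answer: 103

Derivation:
Frame 1: SPARE (8+2=10). 10 + next roll (9) = 19. Cumulative: 19
Frame 2: OPEN (9+0=9). Cumulative: 28
Frame 3: SPARE (7+3=10). 10 + next roll (1) = 11. Cumulative: 39
Frame 4: SPARE (1+9=10). 10 + next roll (8) = 18. Cumulative: 57
Frame 5: OPEN (8+0=8). Cumulative: 65
Frame 6: OPEN (0+6=6). Cumulative: 71
Frame 7: STRIKE. 10 + next two rolls (3+2) = 15. Cumulative: 86
Frame 8: OPEN (3+2=5). Cumulative: 91
Frame 9: OPEN (2+1=3). Cumulative: 94
Frame 10: OPEN. Sum of all frame-10 rolls (9+0) = 9. Cumulative: 103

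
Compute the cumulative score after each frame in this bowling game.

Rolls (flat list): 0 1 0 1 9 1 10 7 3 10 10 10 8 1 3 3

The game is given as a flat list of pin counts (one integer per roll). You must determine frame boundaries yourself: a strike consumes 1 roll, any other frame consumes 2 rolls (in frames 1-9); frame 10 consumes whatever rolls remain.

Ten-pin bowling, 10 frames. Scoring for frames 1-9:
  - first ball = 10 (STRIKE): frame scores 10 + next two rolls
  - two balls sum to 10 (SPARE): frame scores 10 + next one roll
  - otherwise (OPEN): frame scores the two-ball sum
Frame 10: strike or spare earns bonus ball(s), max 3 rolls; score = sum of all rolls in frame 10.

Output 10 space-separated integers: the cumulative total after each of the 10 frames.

Frame 1: OPEN (0+1=1). Cumulative: 1
Frame 2: OPEN (0+1=1). Cumulative: 2
Frame 3: SPARE (9+1=10). 10 + next roll (10) = 20. Cumulative: 22
Frame 4: STRIKE. 10 + next two rolls (7+3) = 20. Cumulative: 42
Frame 5: SPARE (7+3=10). 10 + next roll (10) = 20. Cumulative: 62
Frame 6: STRIKE. 10 + next two rolls (10+10) = 30. Cumulative: 92
Frame 7: STRIKE. 10 + next two rolls (10+8) = 28. Cumulative: 120
Frame 8: STRIKE. 10 + next two rolls (8+1) = 19. Cumulative: 139
Frame 9: OPEN (8+1=9). Cumulative: 148
Frame 10: OPEN. Sum of all frame-10 rolls (3+3) = 6. Cumulative: 154

Answer: 1 2 22 42 62 92 120 139 148 154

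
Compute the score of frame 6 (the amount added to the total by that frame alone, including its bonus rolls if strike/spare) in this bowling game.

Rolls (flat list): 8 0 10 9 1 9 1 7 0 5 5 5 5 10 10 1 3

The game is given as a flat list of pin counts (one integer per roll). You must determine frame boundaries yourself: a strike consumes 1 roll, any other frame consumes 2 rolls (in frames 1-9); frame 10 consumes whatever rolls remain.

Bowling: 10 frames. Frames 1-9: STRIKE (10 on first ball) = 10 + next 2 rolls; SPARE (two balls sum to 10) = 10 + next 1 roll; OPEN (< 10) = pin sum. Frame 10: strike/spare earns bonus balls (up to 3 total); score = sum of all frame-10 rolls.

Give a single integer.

Answer: 15

Derivation:
Frame 1: OPEN (8+0=8). Cumulative: 8
Frame 2: STRIKE. 10 + next two rolls (9+1) = 20. Cumulative: 28
Frame 3: SPARE (9+1=10). 10 + next roll (9) = 19. Cumulative: 47
Frame 4: SPARE (9+1=10). 10 + next roll (7) = 17. Cumulative: 64
Frame 5: OPEN (7+0=7). Cumulative: 71
Frame 6: SPARE (5+5=10). 10 + next roll (5) = 15. Cumulative: 86
Frame 7: SPARE (5+5=10). 10 + next roll (10) = 20. Cumulative: 106
Frame 8: STRIKE. 10 + next two rolls (10+1) = 21. Cumulative: 127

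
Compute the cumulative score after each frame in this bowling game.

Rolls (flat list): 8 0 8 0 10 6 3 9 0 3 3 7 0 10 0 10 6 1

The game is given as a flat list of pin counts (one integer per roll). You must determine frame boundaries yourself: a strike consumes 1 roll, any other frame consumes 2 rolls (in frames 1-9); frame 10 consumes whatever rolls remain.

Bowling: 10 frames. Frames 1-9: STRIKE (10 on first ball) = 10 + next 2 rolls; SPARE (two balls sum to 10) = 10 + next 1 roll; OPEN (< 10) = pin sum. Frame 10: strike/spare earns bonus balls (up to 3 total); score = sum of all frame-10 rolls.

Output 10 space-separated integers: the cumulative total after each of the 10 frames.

Frame 1: OPEN (8+0=8). Cumulative: 8
Frame 2: OPEN (8+0=8). Cumulative: 16
Frame 3: STRIKE. 10 + next two rolls (6+3) = 19. Cumulative: 35
Frame 4: OPEN (6+3=9). Cumulative: 44
Frame 5: OPEN (9+0=9). Cumulative: 53
Frame 6: OPEN (3+3=6). Cumulative: 59
Frame 7: OPEN (7+0=7). Cumulative: 66
Frame 8: STRIKE. 10 + next two rolls (0+10) = 20. Cumulative: 86
Frame 9: SPARE (0+10=10). 10 + next roll (6) = 16. Cumulative: 102
Frame 10: OPEN. Sum of all frame-10 rolls (6+1) = 7. Cumulative: 109

Answer: 8 16 35 44 53 59 66 86 102 109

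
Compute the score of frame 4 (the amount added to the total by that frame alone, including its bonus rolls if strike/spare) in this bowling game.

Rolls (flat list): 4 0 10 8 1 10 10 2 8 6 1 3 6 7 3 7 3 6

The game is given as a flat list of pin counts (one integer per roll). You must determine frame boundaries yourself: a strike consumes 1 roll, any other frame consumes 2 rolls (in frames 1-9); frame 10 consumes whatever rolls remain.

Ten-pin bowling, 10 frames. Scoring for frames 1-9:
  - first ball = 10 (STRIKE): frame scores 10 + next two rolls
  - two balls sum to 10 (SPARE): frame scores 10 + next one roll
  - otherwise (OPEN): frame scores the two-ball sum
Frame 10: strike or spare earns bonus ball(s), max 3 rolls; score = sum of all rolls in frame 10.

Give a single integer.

Frame 1: OPEN (4+0=4). Cumulative: 4
Frame 2: STRIKE. 10 + next two rolls (8+1) = 19. Cumulative: 23
Frame 3: OPEN (8+1=9). Cumulative: 32
Frame 4: STRIKE. 10 + next two rolls (10+2) = 22. Cumulative: 54
Frame 5: STRIKE. 10 + next two rolls (2+8) = 20. Cumulative: 74
Frame 6: SPARE (2+8=10). 10 + next roll (6) = 16. Cumulative: 90

Answer: 22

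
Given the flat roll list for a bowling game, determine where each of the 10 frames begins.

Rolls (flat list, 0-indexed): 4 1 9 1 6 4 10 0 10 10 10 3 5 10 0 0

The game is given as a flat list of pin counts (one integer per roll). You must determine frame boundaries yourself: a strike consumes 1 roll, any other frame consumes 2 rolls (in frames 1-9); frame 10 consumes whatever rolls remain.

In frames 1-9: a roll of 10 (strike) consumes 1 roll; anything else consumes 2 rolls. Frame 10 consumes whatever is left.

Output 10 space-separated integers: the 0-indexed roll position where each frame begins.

Frame 1 starts at roll index 0: rolls=4,1 (sum=5), consumes 2 rolls
Frame 2 starts at roll index 2: rolls=9,1 (sum=10), consumes 2 rolls
Frame 3 starts at roll index 4: rolls=6,4 (sum=10), consumes 2 rolls
Frame 4 starts at roll index 6: roll=10 (strike), consumes 1 roll
Frame 5 starts at roll index 7: rolls=0,10 (sum=10), consumes 2 rolls
Frame 6 starts at roll index 9: roll=10 (strike), consumes 1 roll
Frame 7 starts at roll index 10: roll=10 (strike), consumes 1 roll
Frame 8 starts at roll index 11: rolls=3,5 (sum=8), consumes 2 rolls
Frame 9 starts at roll index 13: roll=10 (strike), consumes 1 roll
Frame 10 starts at roll index 14: 2 remaining rolls

Answer: 0 2 4 6 7 9 10 11 13 14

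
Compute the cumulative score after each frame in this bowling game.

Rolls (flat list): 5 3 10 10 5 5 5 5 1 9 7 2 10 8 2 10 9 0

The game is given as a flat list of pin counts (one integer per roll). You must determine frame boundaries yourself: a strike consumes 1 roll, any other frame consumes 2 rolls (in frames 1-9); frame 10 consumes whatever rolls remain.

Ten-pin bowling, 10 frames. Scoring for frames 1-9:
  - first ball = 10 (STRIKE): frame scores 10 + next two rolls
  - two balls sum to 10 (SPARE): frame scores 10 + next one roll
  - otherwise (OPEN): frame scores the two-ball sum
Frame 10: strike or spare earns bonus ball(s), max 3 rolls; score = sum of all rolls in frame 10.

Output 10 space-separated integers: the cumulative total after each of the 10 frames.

Answer: 8 33 53 68 79 96 105 125 145 164

Derivation:
Frame 1: OPEN (5+3=8). Cumulative: 8
Frame 2: STRIKE. 10 + next two rolls (10+5) = 25. Cumulative: 33
Frame 3: STRIKE. 10 + next two rolls (5+5) = 20. Cumulative: 53
Frame 4: SPARE (5+5=10). 10 + next roll (5) = 15. Cumulative: 68
Frame 5: SPARE (5+5=10). 10 + next roll (1) = 11. Cumulative: 79
Frame 6: SPARE (1+9=10). 10 + next roll (7) = 17. Cumulative: 96
Frame 7: OPEN (7+2=9). Cumulative: 105
Frame 8: STRIKE. 10 + next two rolls (8+2) = 20. Cumulative: 125
Frame 9: SPARE (8+2=10). 10 + next roll (10) = 20. Cumulative: 145
Frame 10: STRIKE. Sum of all frame-10 rolls (10+9+0) = 19. Cumulative: 164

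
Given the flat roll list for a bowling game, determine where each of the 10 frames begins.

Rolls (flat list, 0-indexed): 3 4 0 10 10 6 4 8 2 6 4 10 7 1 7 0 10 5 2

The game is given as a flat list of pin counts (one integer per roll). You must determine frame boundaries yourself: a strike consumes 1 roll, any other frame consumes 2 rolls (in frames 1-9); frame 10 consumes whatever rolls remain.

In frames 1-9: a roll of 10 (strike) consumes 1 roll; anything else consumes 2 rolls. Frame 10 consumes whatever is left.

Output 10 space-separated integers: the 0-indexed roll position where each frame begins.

Answer: 0 2 4 5 7 9 11 12 14 16

Derivation:
Frame 1 starts at roll index 0: rolls=3,4 (sum=7), consumes 2 rolls
Frame 2 starts at roll index 2: rolls=0,10 (sum=10), consumes 2 rolls
Frame 3 starts at roll index 4: roll=10 (strike), consumes 1 roll
Frame 4 starts at roll index 5: rolls=6,4 (sum=10), consumes 2 rolls
Frame 5 starts at roll index 7: rolls=8,2 (sum=10), consumes 2 rolls
Frame 6 starts at roll index 9: rolls=6,4 (sum=10), consumes 2 rolls
Frame 7 starts at roll index 11: roll=10 (strike), consumes 1 roll
Frame 8 starts at roll index 12: rolls=7,1 (sum=8), consumes 2 rolls
Frame 9 starts at roll index 14: rolls=7,0 (sum=7), consumes 2 rolls
Frame 10 starts at roll index 16: 3 remaining rolls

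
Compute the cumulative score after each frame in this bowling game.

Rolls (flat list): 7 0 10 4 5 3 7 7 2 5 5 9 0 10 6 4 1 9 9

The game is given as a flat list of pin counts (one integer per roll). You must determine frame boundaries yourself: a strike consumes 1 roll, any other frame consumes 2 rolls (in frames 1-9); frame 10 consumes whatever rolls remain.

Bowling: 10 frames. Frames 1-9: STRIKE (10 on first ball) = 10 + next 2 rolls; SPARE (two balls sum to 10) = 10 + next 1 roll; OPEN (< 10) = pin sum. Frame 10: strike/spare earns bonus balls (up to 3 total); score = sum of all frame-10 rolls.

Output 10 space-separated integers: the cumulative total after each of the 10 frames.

Frame 1: OPEN (7+0=7). Cumulative: 7
Frame 2: STRIKE. 10 + next two rolls (4+5) = 19. Cumulative: 26
Frame 3: OPEN (4+5=9). Cumulative: 35
Frame 4: SPARE (3+7=10). 10 + next roll (7) = 17. Cumulative: 52
Frame 5: OPEN (7+2=9). Cumulative: 61
Frame 6: SPARE (5+5=10). 10 + next roll (9) = 19. Cumulative: 80
Frame 7: OPEN (9+0=9). Cumulative: 89
Frame 8: STRIKE. 10 + next two rolls (6+4) = 20. Cumulative: 109
Frame 9: SPARE (6+4=10). 10 + next roll (1) = 11. Cumulative: 120
Frame 10: SPARE. Sum of all frame-10 rolls (1+9+9) = 19. Cumulative: 139

Answer: 7 26 35 52 61 80 89 109 120 139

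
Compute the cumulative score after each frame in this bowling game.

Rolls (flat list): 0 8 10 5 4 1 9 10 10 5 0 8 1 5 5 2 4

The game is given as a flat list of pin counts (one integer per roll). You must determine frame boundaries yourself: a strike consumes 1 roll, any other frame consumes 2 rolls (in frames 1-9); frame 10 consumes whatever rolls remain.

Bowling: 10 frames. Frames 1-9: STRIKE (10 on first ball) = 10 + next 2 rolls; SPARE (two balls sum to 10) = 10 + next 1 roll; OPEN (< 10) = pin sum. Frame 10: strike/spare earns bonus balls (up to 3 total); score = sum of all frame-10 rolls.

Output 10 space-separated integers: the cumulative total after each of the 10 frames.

Frame 1: OPEN (0+8=8). Cumulative: 8
Frame 2: STRIKE. 10 + next two rolls (5+4) = 19. Cumulative: 27
Frame 3: OPEN (5+4=9). Cumulative: 36
Frame 4: SPARE (1+9=10). 10 + next roll (10) = 20. Cumulative: 56
Frame 5: STRIKE. 10 + next two rolls (10+5) = 25. Cumulative: 81
Frame 6: STRIKE. 10 + next two rolls (5+0) = 15. Cumulative: 96
Frame 7: OPEN (5+0=5). Cumulative: 101
Frame 8: OPEN (8+1=9). Cumulative: 110
Frame 9: SPARE (5+5=10). 10 + next roll (2) = 12. Cumulative: 122
Frame 10: OPEN. Sum of all frame-10 rolls (2+4) = 6. Cumulative: 128

Answer: 8 27 36 56 81 96 101 110 122 128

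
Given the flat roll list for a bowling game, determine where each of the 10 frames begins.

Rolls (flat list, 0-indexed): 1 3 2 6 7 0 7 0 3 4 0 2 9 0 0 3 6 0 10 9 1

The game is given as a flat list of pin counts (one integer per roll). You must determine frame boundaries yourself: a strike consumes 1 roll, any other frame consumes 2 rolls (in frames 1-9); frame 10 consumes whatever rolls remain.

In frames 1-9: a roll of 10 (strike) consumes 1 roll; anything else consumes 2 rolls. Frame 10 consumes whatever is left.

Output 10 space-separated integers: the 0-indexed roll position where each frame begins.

Answer: 0 2 4 6 8 10 12 14 16 18

Derivation:
Frame 1 starts at roll index 0: rolls=1,3 (sum=4), consumes 2 rolls
Frame 2 starts at roll index 2: rolls=2,6 (sum=8), consumes 2 rolls
Frame 3 starts at roll index 4: rolls=7,0 (sum=7), consumes 2 rolls
Frame 4 starts at roll index 6: rolls=7,0 (sum=7), consumes 2 rolls
Frame 5 starts at roll index 8: rolls=3,4 (sum=7), consumes 2 rolls
Frame 6 starts at roll index 10: rolls=0,2 (sum=2), consumes 2 rolls
Frame 7 starts at roll index 12: rolls=9,0 (sum=9), consumes 2 rolls
Frame 8 starts at roll index 14: rolls=0,3 (sum=3), consumes 2 rolls
Frame 9 starts at roll index 16: rolls=6,0 (sum=6), consumes 2 rolls
Frame 10 starts at roll index 18: 3 remaining rolls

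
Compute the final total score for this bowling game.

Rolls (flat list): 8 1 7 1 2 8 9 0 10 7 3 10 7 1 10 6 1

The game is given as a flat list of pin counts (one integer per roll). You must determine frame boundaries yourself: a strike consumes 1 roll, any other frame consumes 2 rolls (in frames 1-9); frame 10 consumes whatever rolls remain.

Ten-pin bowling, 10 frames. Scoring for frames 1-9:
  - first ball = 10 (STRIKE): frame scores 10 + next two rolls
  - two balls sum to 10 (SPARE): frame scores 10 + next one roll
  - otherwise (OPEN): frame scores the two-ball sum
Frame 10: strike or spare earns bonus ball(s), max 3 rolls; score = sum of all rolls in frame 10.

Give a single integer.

Frame 1: OPEN (8+1=9). Cumulative: 9
Frame 2: OPEN (7+1=8). Cumulative: 17
Frame 3: SPARE (2+8=10). 10 + next roll (9) = 19. Cumulative: 36
Frame 4: OPEN (9+0=9). Cumulative: 45
Frame 5: STRIKE. 10 + next two rolls (7+3) = 20. Cumulative: 65
Frame 6: SPARE (7+3=10). 10 + next roll (10) = 20. Cumulative: 85
Frame 7: STRIKE. 10 + next two rolls (7+1) = 18. Cumulative: 103
Frame 8: OPEN (7+1=8). Cumulative: 111
Frame 9: STRIKE. 10 + next two rolls (6+1) = 17. Cumulative: 128
Frame 10: OPEN. Sum of all frame-10 rolls (6+1) = 7. Cumulative: 135

Answer: 135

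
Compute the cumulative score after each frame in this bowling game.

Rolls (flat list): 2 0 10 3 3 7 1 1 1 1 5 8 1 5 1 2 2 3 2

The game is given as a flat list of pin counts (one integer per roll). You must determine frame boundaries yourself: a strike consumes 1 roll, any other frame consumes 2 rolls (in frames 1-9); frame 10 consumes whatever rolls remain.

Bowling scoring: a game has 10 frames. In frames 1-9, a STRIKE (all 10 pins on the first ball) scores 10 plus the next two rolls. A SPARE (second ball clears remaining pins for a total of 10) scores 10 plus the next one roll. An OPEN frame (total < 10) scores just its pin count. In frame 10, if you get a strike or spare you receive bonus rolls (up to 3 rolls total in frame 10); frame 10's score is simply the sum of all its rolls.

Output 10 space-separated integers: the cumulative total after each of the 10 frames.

Frame 1: OPEN (2+0=2). Cumulative: 2
Frame 2: STRIKE. 10 + next two rolls (3+3) = 16. Cumulative: 18
Frame 3: OPEN (3+3=6). Cumulative: 24
Frame 4: OPEN (7+1=8). Cumulative: 32
Frame 5: OPEN (1+1=2). Cumulative: 34
Frame 6: OPEN (1+5=6). Cumulative: 40
Frame 7: OPEN (8+1=9). Cumulative: 49
Frame 8: OPEN (5+1=6). Cumulative: 55
Frame 9: OPEN (2+2=4). Cumulative: 59
Frame 10: OPEN. Sum of all frame-10 rolls (3+2) = 5. Cumulative: 64

Answer: 2 18 24 32 34 40 49 55 59 64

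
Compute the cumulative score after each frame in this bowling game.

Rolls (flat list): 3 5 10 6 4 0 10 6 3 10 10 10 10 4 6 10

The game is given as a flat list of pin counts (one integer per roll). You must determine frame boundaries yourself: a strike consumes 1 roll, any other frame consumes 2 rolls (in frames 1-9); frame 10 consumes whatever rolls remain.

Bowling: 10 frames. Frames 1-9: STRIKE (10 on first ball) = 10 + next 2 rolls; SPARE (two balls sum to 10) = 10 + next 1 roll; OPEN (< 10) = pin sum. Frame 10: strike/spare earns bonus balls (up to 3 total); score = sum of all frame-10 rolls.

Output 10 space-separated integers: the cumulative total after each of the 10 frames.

Frame 1: OPEN (3+5=8). Cumulative: 8
Frame 2: STRIKE. 10 + next two rolls (6+4) = 20. Cumulative: 28
Frame 3: SPARE (6+4=10). 10 + next roll (0) = 10. Cumulative: 38
Frame 4: SPARE (0+10=10). 10 + next roll (6) = 16. Cumulative: 54
Frame 5: OPEN (6+3=9). Cumulative: 63
Frame 6: STRIKE. 10 + next two rolls (10+10) = 30. Cumulative: 93
Frame 7: STRIKE. 10 + next two rolls (10+10) = 30. Cumulative: 123
Frame 8: STRIKE. 10 + next two rolls (10+4) = 24. Cumulative: 147
Frame 9: STRIKE. 10 + next two rolls (4+6) = 20. Cumulative: 167
Frame 10: SPARE. Sum of all frame-10 rolls (4+6+10) = 20. Cumulative: 187

Answer: 8 28 38 54 63 93 123 147 167 187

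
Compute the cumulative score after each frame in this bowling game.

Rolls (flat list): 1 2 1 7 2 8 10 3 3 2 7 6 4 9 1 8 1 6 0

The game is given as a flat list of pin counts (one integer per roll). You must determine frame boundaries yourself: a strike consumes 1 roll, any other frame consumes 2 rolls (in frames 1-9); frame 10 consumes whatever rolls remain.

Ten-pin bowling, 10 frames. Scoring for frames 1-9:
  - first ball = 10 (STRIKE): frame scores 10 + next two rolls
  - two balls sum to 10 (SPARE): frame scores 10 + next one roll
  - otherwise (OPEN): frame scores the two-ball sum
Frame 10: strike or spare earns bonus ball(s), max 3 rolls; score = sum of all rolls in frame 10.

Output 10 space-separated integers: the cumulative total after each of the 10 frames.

Answer: 3 11 31 47 53 62 81 99 108 114

Derivation:
Frame 1: OPEN (1+2=3). Cumulative: 3
Frame 2: OPEN (1+7=8). Cumulative: 11
Frame 3: SPARE (2+8=10). 10 + next roll (10) = 20. Cumulative: 31
Frame 4: STRIKE. 10 + next two rolls (3+3) = 16. Cumulative: 47
Frame 5: OPEN (3+3=6). Cumulative: 53
Frame 6: OPEN (2+7=9). Cumulative: 62
Frame 7: SPARE (6+4=10). 10 + next roll (9) = 19. Cumulative: 81
Frame 8: SPARE (9+1=10). 10 + next roll (8) = 18. Cumulative: 99
Frame 9: OPEN (8+1=9). Cumulative: 108
Frame 10: OPEN. Sum of all frame-10 rolls (6+0) = 6. Cumulative: 114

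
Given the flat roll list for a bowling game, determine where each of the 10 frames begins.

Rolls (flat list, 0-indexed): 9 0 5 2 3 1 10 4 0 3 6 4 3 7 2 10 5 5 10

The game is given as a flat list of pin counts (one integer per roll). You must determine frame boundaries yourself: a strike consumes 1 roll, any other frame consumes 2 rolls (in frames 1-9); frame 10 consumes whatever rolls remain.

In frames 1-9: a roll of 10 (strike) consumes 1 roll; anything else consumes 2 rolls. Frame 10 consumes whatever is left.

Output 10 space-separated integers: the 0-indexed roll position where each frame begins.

Frame 1 starts at roll index 0: rolls=9,0 (sum=9), consumes 2 rolls
Frame 2 starts at roll index 2: rolls=5,2 (sum=7), consumes 2 rolls
Frame 3 starts at roll index 4: rolls=3,1 (sum=4), consumes 2 rolls
Frame 4 starts at roll index 6: roll=10 (strike), consumes 1 roll
Frame 5 starts at roll index 7: rolls=4,0 (sum=4), consumes 2 rolls
Frame 6 starts at roll index 9: rolls=3,6 (sum=9), consumes 2 rolls
Frame 7 starts at roll index 11: rolls=4,3 (sum=7), consumes 2 rolls
Frame 8 starts at roll index 13: rolls=7,2 (sum=9), consumes 2 rolls
Frame 9 starts at roll index 15: roll=10 (strike), consumes 1 roll
Frame 10 starts at roll index 16: 3 remaining rolls

Answer: 0 2 4 6 7 9 11 13 15 16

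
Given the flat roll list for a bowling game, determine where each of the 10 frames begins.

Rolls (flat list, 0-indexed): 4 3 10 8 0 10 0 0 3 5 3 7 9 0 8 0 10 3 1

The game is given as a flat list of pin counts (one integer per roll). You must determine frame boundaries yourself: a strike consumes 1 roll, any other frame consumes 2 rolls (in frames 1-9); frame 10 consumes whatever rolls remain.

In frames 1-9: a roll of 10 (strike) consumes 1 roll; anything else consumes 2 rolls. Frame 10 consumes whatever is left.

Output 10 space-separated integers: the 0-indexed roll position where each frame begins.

Answer: 0 2 3 5 6 8 10 12 14 16

Derivation:
Frame 1 starts at roll index 0: rolls=4,3 (sum=7), consumes 2 rolls
Frame 2 starts at roll index 2: roll=10 (strike), consumes 1 roll
Frame 3 starts at roll index 3: rolls=8,0 (sum=8), consumes 2 rolls
Frame 4 starts at roll index 5: roll=10 (strike), consumes 1 roll
Frame 5 starts at roll index 6: rolls=0,0 (sum=0), consumes 2 rolls
Frame 6 starts at roll index 8: rolls=3,5 (sum=8), consumes 2 rolls
Frame 7 starts at roll index 10: rolls=3,7 (sum=10), consumes 2 rolls
Frame 8 starts at roll index 12: rolls=9,0 (sum=9), consumes 2 rolls
Frame 9 starts at roll index 14: rolls=8,0 (sum=8), consumes 2 rolls
Frame 10 starts at roll index 16: 3 remaining rolls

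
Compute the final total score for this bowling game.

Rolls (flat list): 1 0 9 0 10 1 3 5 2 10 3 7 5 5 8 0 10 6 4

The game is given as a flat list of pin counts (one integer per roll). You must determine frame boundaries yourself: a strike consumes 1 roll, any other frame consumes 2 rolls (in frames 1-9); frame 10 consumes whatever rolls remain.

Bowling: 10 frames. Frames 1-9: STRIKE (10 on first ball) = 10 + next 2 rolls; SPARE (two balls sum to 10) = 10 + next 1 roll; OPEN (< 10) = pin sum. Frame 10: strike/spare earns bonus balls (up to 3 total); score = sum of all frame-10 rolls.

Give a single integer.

Answer: 116

Derivation:
Frame 1: OPEN (1+0=1). Cumulative: 1
Frame 2: OPEN (9+0=9). Cumulative: 10
Frame 3: STRIKE. 10 + next two rolls (1+3) = 14. Cumulative: 24
Frame 4: OPEN (1+3=4). Cumulative: 28
Frame 5: OPEN (5+2=7). Cumulative: 35
Frame 6: STRIKE. 10 + next two rolls (3+7) = 20. Cumulative: 55
Frame 7: SPARE (3+7=10). 10 + next roll (5) = 15. Cumulative: 70
Frame 8: SPARE (5+5=10). 10 + next roll (8) = 18. Cumulative: 88
Frame 9: OPEN (8+0=8). Cumulative: 96
Frame 10: STRIKE. Sum of all frame-10 rolls (10+6+4) = 20. Cumulative: 116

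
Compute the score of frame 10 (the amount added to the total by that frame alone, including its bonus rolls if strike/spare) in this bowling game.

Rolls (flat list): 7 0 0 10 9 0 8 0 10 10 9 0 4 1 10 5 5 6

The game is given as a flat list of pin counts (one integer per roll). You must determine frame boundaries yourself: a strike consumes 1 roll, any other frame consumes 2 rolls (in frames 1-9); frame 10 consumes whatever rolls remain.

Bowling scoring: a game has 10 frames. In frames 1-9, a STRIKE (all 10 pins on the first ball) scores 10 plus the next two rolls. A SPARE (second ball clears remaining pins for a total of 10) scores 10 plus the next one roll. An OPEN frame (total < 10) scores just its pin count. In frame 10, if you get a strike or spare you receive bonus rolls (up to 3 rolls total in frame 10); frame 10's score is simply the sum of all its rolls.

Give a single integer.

Frame 1: OPEN (7+0=7). Cumulative: 7
Frame 2: SPARE (0+10=10). 10 + next roll (9) = 19. Cumulative: 26
Frame 3: OPEN (9+0=9). Cumulative: 35
Frame 4: OPEN (8+0=8). Cumulative: 43
Frame 5: STRIKE. 10 + next two rolls (10+9) = 29. Cumulative: 72
Frame 6: STRIKE. 10 + next two rolls (9+0) = 19. Cumulative: 91
Frame 7: OPEN (9+0=9). Cumulative: 100
Frame 8: OPEN (4+1=5). Cumulative: 105
Frame 9: STRIKE. 10 + next two rolls (5+5) = 20. Cumulative: 125
Frame 10: SPARE. Sum of all frame-10 rolls (5+5+6) = 16. Cumulative: 141

Answer: 16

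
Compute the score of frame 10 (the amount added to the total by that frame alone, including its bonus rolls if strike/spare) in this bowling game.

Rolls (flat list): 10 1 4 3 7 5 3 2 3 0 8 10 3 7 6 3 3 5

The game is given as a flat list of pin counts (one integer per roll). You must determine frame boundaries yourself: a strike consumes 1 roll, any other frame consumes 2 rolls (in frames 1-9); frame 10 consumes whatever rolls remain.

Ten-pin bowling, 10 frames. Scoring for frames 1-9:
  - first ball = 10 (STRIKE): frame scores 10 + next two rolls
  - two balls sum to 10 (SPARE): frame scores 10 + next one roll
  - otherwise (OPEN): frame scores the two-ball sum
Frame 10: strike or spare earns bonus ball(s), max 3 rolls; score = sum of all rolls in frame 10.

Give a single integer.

Answer: 8

Derivation:
Frame 1: STRIKE. 10 + next two rolls (1+4) = 15. Cumulative: 15
Frame 2: OPEN (1+4=5). Cumulative: 20
Frame 3: SPARE (3+7=10). 10 + next roll (5) = 15. Cumulative: 35
Frame 4: OPEN (5+3=8). Cumulative: 43
Frame 5: OPEN (2+3=5). Cumulative: 48
Frame 6: OPEN (0+8=8). Cumulative: 56
Frame 7: STRIKE. 10 + next two rolls (3+7) = 20. Cumulative: 76
Frame 8: SPARE (3+7=10). 10 + next roll (6) = 16. Cumulative: 92
Frame 9: OPEN (6+3=9). Cumulative: 101
Frame 10: OPEN. Sum of all frame-10 rolls (3+5) = 8. Cumulative: 109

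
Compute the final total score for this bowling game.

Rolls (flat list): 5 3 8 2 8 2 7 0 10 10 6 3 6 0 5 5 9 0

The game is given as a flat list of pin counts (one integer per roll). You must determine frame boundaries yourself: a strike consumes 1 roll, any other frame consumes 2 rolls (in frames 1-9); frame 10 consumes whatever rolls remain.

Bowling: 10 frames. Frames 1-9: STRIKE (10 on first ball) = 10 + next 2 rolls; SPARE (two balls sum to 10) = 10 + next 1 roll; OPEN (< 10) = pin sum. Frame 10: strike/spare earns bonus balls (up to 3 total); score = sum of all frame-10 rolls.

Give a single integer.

Answer: 138

Derivation:
Frame 1: OPEN (5+3=8). Cumulative: 8
Frame 2: SPARE (8+2=10). 10 + next roll (8) = 18. Cumulative: 26
Frame 3: SPARE (8+2=10). 10 + next roll (7) = 17. Cumulative: 43
Frame 4: OPEN (7+0=7). Cumulative: 50
Frame 5: STRIKE. 10 + next two rolls (10+6) = 26. Cumulative: 76
Frame 6: STRIKE. 10 + next two rolls (6+3) = 19. Cumulative: 95
Frame 7: OPEN (6+3=9). Cumulative: 104
Frame 8: OPEN (6+0=6). Cumulative: 110
Frame 9: SPARE (5+5=10). 10 + next roll (9) = 19. Cumulative: 129
Frame 10: OPEN. Sum of all frame-10 rolls (9+0) = 9. Cumulative: 138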